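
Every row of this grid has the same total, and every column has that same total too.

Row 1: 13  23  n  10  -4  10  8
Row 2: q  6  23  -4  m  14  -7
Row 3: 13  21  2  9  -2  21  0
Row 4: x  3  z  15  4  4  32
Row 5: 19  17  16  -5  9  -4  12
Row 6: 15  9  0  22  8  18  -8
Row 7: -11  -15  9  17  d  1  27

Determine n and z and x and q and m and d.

Rows 3 and 5 both sum to 64, so that's the common total.
Row 7 has -11 − 15 + 9 + 17 + 1 + 27 = 28; the blank must be 64 − 28 = 36.
Column 5 has -4 − 2 + 4 + 9 + 8 + 36 = 51; the blank must be 64 − 51 = 13.
Row 1 has 13 + 23 + 10 − 4 + 10 + 8 = 60; the blank must be 64 − 60 = 4.
Row 2 has 6 + 23 − 4 + 13 + 14 − 7 = 45; the blank must be 64 − 45 = 19.
Column 1 has 13 + 19 + 13 + 19 + 15 − 11 = 68; the blank must be 64 − 68 = -4.
Row 4 has -4 + 3 + 15 + 4 + 4 + 32 = 54; the blank must be 64 − 54 = 10.

n = 4, z = 10, x = -4, q = 19, m = 13, d = 36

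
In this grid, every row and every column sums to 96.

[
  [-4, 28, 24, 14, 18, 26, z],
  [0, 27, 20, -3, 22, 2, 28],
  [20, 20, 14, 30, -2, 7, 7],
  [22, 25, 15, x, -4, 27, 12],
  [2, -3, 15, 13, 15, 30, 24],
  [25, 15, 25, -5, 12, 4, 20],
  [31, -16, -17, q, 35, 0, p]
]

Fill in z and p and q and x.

z = -10, p = 15, q = 48, x = -1

Row 4: 22 + 25 + 15 − 4 + 27 + 12 = 97, so its missing entry is 96 − 97 = -1.
Column 4: 14 − 3 + 30 − 1 + 13 − 5 = 48, so its missing entry is 96 − 48 = 48.
Row 7: 31 − 16 − 17 + 48 + 35 + 0 = 81, so its missing entry is 96 − 81 = 15.
Row 1: -4 + 28 + 24 + 14 + 18 + 26 = 106, so its missing entry is 96 − 106 = -10.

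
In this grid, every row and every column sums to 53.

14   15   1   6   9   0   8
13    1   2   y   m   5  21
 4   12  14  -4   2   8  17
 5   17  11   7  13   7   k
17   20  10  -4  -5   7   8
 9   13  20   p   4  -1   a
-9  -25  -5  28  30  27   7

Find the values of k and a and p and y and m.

k = -7, a = -1, p = 9, y = 11, m = 0

The known cells in column 5 total 53, leaving 53 − 53 = 0 for the blank.
The known cells in row 4 total 60, leaving 53 − 60 = -7 for the blank.
The known cells in column 7 total 54, leaving 53 − 54 = -1 for the blank.
The known cells in row 6 total 44, leaving 53 − 44 = 9 for the blank.
The known cells in row 2 total 42, leaving 53 − 42 = 11 for the blank.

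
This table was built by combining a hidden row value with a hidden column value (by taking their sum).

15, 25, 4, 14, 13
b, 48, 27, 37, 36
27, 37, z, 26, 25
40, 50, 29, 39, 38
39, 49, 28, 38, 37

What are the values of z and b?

The difference between any two rows is the same in every column — this is an addition table with the headers hidden.
Row 3 minus row 1 is 26 − 14 = 12, so its entry in column 3 is 4 + 12 = 16.
Row 2 minus row 1 is 37 − 14 = 23, so its entry in column 1 is 15 + 23 = 38.

z = 16, b = 38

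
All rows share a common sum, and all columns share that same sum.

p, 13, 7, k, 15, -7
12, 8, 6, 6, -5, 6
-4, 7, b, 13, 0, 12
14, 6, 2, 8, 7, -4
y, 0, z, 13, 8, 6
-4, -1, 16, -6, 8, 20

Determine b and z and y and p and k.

Rows 2 and 4 both sum to 33, so that's the common total.
Column 4: 6 + 13 + 8 + 13 − 6 = 34, so its missing entry is 33 − 34 = -1.
Row 1: 13 + 7 − 1 + 15 − 7 = 27, so its missing entry is 33 − 27 = 6.
Column 1: 6 + 12 − 4 + 14 − 4 = 24, so its missing entry is 33 − 24 = 9.
Row 5: 9 + 0 + 13 + 8 + 6 = 36, so its missing entry is 33 − 36 = -3.
Row 3: -4 + 7 + 13 + 0 + 12 = 28, so its missing entry is 33 − 28 = 5.

b = 5, z = -3, y = 9, p = 6, k = -1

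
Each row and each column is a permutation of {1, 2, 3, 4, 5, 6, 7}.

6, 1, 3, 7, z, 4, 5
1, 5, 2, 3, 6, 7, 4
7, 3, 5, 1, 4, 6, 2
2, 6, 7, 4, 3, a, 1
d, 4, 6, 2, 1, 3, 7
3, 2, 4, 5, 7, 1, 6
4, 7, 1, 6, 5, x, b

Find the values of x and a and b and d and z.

At (row 5, col 1): row 5 already has {1, 2, 3, 4, 6, 7}, so the value is 5.
For row 1, column 5: row 1 already has {1, 3, 4, 5, 6, 7}; that leaves 2.
Cell (7,7): column 7 already has {1, 2, 4, 5, 6, 7} → 3.
Cell (7,6): row 7 already has {1, 3, 4, 5, 6, 7} → 2.
For row 4, column 6: row 4 already has {1, 2, 3, 4, 6, 7}; that leaves 5.

x = 2, a = 5, b = 3, d = 5, z = 2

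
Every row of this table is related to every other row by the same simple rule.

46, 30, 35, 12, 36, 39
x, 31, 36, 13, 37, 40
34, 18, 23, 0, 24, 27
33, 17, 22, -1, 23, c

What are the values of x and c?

x = 47, c = 26

The difference between any two rows is the same in every column — this is an addition table with the headers hidden.
Row 2 minus row 1 is 36 − 35 = 1, so its entry in column 1 is 46 + 1 = 47.
Row 4 minus row 1 is 22 − 35 = -13, so its entry in column 6 is 39 + (-13) = 26.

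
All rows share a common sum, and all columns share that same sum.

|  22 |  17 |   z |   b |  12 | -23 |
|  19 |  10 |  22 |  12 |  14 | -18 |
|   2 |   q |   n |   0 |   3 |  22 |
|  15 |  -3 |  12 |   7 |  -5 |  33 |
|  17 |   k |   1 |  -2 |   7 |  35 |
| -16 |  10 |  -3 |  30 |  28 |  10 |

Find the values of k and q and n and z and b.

Rows 2 and 4 both sum to 59, so that's the common total.
Column 4: 12 + 0 + 7 − 2 + 30 = 47, so its missing entry is 59 − 47 = 12.
Row 1: 22 + 17 + 12 + 12 − 23 = 40, so its missing entry is 59 − 40 = 19.
Column 3: 19 + 22 + 12 + 1 − 3 = 51, so its missing entry is 59 − 51 = 8.
Row 3: 2 + 8 + 0 + 3 + 22 = 35, so its missing entry is 59 − 35 = 24.
Row 5: 17 + 1 − 2 + 7 + 35 = 58, so its missing entry is 59 − 58 = 1.

k = 1, q = 24, n = 8, z = 19, b = 12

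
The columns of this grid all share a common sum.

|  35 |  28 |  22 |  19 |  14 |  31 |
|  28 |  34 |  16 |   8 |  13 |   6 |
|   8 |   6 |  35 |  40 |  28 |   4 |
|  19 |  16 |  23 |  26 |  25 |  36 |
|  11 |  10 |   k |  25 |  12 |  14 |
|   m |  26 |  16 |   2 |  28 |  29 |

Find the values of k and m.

k = 8, m = 19

Column 4 sums to 120 and so does column 5; that's the common total.
In column 3 the known cells total 112, leaving 120 − 112 = 8.
In column 1 the known cells total 101, leaving 120 − 101 = 19.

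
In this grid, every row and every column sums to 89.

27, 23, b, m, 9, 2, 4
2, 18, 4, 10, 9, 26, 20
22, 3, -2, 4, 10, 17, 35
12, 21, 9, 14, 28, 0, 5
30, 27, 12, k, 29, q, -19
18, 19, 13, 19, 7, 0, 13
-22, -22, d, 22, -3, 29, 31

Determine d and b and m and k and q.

Row 7 has -22 − 22 + 22 − 3 + 29 + 31 = 35; the blank must be 89 − 35 = 54.
Column 6 has 2 + 26 + 17 + 0 + 0 + 29 = 74; the blank must be 89 − 74 = 15.
Row 5 has 30 + 27 + 12 + 29 + 15 − 19 = 94; the blank must be 89 − 94 = -5.
Column 4 has 10 + 4 + 14 − 5 + 19 + 22 = 64; the blank must be 89 − 64 = 25.
Row 1 has 27 + 23 + 25 + 9 + 2 + 4 = 90; the blank must be 89 − 90 = -1.

d = 54, b = -1, m = 25, k = -5, q = 15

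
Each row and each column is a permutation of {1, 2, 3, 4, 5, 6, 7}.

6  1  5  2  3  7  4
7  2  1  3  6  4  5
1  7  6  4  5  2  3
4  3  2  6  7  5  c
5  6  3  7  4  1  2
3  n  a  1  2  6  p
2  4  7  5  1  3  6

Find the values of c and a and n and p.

c = 1, a = 4, n = 5, p = 7

Cell (4,7): row 4 already has {2, 3, 4, 5, 6, 7} → 1.
For row 6, column 7: column 7 already has {1, 2, 3, 4, 5, 6}; that leaves 7.
Cell (6,2): column 2 already has {1, 2, 3, 4, 6, 7} → 5.
Cell (6,3): row 6 already has {1, 2, 3, 5, 6, 7} → 4.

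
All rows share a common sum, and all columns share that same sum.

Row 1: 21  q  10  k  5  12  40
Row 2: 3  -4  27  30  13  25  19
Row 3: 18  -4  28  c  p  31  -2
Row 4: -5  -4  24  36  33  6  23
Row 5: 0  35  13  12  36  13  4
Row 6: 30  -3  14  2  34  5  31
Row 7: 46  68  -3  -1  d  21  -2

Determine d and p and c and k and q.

d = -16, p = 8, c = 34, k = 0, q = 25

Rows 2 and 4 both sum to 113, so that's the common total.
Column 2 has -4 − 4 − 4 + 35 − 3 + 68 = 88; the blank must be 113 − 88 = 25.
Row 1 has 21 + 25 + 10 + 5 + 12 + 40 = 113; the blank must be 113 − 113 = 0.
Row 7 has 46 + 68 − 3 − 1 + 21 − 2 = 129; the blank must be 113 − 129 = -16.
Column 5 has 5 + 13 + 33 + 36 + 34 − 16 = 105; the blank must be 113 − 105 = 8.
Row 3 has 18 − 4 + 28 + 8 + 31 − 2 = 79; the blank must be 113 − 79 = 34.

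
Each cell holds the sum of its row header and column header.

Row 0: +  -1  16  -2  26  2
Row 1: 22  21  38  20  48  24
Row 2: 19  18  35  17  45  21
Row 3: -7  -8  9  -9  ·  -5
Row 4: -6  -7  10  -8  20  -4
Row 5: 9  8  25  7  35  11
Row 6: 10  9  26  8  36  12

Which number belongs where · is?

-7 + 26 = 19.

19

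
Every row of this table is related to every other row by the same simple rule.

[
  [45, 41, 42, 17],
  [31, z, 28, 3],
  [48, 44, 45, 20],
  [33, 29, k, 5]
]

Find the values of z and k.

The difference between any two rows is the same in every column — this is an addition table with the headers hidden.
Row 2 minus row 1 is 31 − 45 = -14, so its entry in column 2 is 41 + (-14) = 27.
Row 4 minus row 1 is 33 − 45 = -12, so its entry in column 3 is 42 + (-12) = 30.

z = 27, k = 30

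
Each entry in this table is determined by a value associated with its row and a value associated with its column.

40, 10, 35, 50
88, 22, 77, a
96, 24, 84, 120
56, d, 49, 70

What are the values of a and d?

Each row is a constant multiple of every other row — this is a multiplication table with the headers hidden.
Row 2 is 88/40 = 11/5 times row 1, so its entry in column 4 is 50 × 11/5 = 110.
Row 4 is 56/40 = 7/5 times row 1, so its entry in column 2 is 10 × 7/5 = 14.

a = 110, d = 14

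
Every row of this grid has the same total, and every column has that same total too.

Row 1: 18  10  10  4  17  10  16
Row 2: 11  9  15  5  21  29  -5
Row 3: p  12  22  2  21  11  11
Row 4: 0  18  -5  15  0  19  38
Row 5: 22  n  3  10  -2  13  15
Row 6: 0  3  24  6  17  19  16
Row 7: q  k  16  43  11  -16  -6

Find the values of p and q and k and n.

Rows 1 and 2 both sum to 85, so that's the common total.
Row 3: 12 + 22 + 2 + 21 + 11 + 11 = 79, so its missing entry is 85 − 79 = 6.
Row 5: 22 + 3 + 10 − 2 + 13 + 15 = 61, so its missing entry is 85 − 61 = 24.
Column 2: 10 + 9 + 12 + 18 + 24 + 3 = 76, so its missing entry is 85 − 76 = 9.
Row 7: 9 + 16 + 43 + 11 − 16 − 6 = 57, so its missing entry is 85 − 57 = 28.

p = 6, q = 28, k = 9, n = 24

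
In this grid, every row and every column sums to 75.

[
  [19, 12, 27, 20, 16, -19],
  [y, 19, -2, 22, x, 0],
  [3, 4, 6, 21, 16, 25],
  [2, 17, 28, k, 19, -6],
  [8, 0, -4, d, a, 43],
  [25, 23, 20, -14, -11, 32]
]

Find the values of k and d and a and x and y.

k = 15, d = 11, a = 17, x = 18, y = 18

Row 4 has 2 + 17 + 28 + 19 − 6 = 60; the blank must be 75 − 60 = 15.
Column 4 has 20 + 22 + 21 + 15 − 14 = 64; the blank must be 75 − 64 = 11.
Row 5 has 8 + 0 − 4 + 11 + 43 = 58; the blank must be 75 − 58 = 17.
Column 5 has 16 + 16 + 19 + 17 − 11 = 57; the blank must be 75 − 57 = 18.
Row 2 has 19 − 2 + 22 + 18 + 0 = 57; the blank must be 75 − 57 = 18.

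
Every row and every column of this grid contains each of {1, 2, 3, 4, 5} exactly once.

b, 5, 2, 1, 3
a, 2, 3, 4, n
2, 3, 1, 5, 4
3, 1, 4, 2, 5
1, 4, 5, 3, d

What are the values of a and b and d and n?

a = 5, b = 4, d = 2, n = 1

Cell (5,5): row 5 already has {1, 3, 4, 5} → 2.
At (row 2, col 5): column 5 already has {2, 3, 4, 5}, so the value is 1.
At (row 2, col 1): row 2 already has {1, 2, 3, 4}, so the value is 5.
At (row 1, col 1): row 1 already has {1, 2, 3, 5}, so the value is 4.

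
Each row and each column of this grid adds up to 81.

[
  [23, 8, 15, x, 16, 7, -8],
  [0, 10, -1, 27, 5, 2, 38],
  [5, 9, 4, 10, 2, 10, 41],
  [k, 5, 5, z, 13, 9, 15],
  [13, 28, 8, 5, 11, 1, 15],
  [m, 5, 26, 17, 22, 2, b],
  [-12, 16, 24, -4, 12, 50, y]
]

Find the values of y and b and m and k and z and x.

Row 1: 23 + 8 + 15 + 16 + 7 − 8 = 61, so its missing entry is 81 − 61 = 20.
Column 4: 20 + 27 + 10 + 5 + 17 − 4 = 75, so its missing entry is 81 − 75 = 6.
Row 4: 5 + 5 + 6 + 13 + 9 + 15 = 53, so its missing entry is 81 − 53 = 28.
Column 1: 23 + 0 + 5 + 28 + 13 − 12 = 57, so its missing entry is 81 − 57 = 24.
Row 6: 24 + 5 + 26 + 17 + 22 + 2 = 96, so its missing entry is 81 − 96 = -15.
Row 7: -12 + 16 + 24 − 4 + 12 + 50 = 86, so its missing entry is 81 − 86 = -5.

y = -5, b = -15, m = 24, k = 28, z = 6, x = 20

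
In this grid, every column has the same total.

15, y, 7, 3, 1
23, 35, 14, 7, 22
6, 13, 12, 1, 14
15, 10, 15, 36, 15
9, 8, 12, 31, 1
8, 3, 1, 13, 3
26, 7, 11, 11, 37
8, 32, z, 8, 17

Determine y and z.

y = 2, z = 38

Column 1 sums to 110 and so does column 4; that's the common total.
In column 2 the known cells total 108, leaving 110 − 108 = 2.
In column 3 the known cells total 72, leaving 110 − 72 = 38.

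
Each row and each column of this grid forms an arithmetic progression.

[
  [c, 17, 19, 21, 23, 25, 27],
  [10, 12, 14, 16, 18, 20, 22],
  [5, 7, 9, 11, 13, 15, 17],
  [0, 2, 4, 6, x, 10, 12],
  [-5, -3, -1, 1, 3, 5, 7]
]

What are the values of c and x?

c = 15, x = 8

Along each row the entries change by 2 per step; down each column they change by -5.
Row 1: from 17 at column 2, stepping by 2 to column 1 gives 15.
Row 4: from 0 at column 1, stepping by 2 to column 5 gives 8.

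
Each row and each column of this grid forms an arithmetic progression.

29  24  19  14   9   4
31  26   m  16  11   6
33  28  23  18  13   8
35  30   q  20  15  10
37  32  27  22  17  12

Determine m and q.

m = 21, q = 25

Along each row the entries change by -5 per step; down each column they change by 2.
Row 2: from 31 at column 1, stepping by -5 to column 3 gives 21.
Row 4: from 35 at column 1, stepping by -5 to column 3 gives 25.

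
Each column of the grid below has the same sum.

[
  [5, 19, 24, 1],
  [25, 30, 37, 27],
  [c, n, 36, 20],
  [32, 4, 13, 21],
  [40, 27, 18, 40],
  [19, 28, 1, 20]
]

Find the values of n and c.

n = 21, c = 8

The complete columns each total 129.
Column 2 is missing 129 − 108 = 21 (since 19 + 30 + 4 + 27 + 28 = 108).
Column 1 is missing 129 − 121 = 8 (since 5 + 25 + 32 + 40 + 19 = 121).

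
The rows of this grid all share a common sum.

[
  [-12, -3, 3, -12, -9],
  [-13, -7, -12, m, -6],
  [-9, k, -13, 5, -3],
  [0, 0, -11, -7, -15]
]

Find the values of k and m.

k = -13, m = 5

Rows 1 and 4 both add up to -33, so every row sums to -33.
Row 3: -9 − 13 + 5 − 3 = -20, so the missing entry is -33 − (-20) = -13.
Row 2: -13 − 7 − 12 − 6 = -38, so the missing entry is -33 − (-38) = 5.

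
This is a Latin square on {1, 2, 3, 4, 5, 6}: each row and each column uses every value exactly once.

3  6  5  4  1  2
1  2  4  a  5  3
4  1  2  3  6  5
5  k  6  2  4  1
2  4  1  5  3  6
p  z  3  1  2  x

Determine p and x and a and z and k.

p = 6, x = 4, a = 6, z = 5, k = 3

For row 6, column 6: column 6 already has {1, 2, 3, 5, 6}; that leaves 4.
For row 4, column 2: row 4 already has {1, 2, 4, 5, 6}; that leaves 3.
Cell (6,2): column 2 already has {1, 2, 3, 4, 6} → 5.
At (row 6, col 1): row 6 already has {1, 2, 3, 4, 5}, so the value is 6.
At (row 2, col 4): row 2 already has {1, 2, 3, 4, 5}, so the value is 6.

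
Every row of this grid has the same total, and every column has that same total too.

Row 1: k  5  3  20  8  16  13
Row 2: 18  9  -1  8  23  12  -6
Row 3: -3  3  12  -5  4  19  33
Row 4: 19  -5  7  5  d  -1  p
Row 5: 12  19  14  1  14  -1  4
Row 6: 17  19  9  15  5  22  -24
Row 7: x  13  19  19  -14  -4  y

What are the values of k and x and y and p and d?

Rows 2 and 3 both sum to 63, so that's the common total.
Column 5 has 8 + 23 + 4 + 14 + 5 − 14 = 40; the blank must be 63 − 40 = 23.
Row 1 has 5 + 3 + 20 + 8 + 16 + 13 = 65; the blank must be 63 − 65 = -2.
Row 4 has 19 − 5 + 7 + 5 + 23 − 1 = 48; the blank must be 63 − 48 = 15.
Column 1 has -2 + 18 − 3 + 19 + 12 + 17 = 61; the blank must be 63 − 61 = 2.
Row 7 has 2 + 13 + 19 + 19 − 14 − 4 = 35; the blank must be 63 − 35 = 28.

k = -2, x = 2, y = 28, p = 15, d = 23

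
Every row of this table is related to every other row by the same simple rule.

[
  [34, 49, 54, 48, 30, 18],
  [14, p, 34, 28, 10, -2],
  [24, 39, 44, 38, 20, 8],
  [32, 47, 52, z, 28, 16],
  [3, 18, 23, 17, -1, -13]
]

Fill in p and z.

p = 29, z = 46

The difference between any two rows is the same in every column — this is an addition table with the headers hidden.
Row 2 minus row 1 is 14 − 34 = -20, so its entry in column 2 is 49 + (-20) = 29.
Row 4 minus row 1 is 32 − 34 = -2, so its entry in column 4 is 48 + (-2) = 46.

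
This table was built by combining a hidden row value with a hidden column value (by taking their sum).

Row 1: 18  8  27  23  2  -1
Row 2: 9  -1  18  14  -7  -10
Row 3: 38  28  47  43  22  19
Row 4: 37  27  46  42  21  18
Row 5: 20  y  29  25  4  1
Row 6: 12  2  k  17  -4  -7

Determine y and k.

y = 10, k = 21

The difference between any two rows is the same in every column — this is an addition table with the headers hidden.
Row 5 minus row 1 is 4 − 2 = 2, so its entry in column 2 is 8 + 2 = 10.
Row 6 minus row 1 is -4 − 2 = -6, so its entry in column 3 is 27 + (-6) = 21.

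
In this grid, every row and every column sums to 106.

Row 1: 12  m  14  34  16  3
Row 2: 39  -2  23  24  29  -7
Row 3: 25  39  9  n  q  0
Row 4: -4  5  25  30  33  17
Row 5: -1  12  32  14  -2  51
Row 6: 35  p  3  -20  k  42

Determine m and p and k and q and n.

The known cells in row 1 total 79, leaving 106 − 79 = 27 for the blank.
The known cells in column 2 total 81, leaving 106 − 81 = 25 for the blank.
The known cells in row 6 total 85, leaving 106 − 85 = 21 for the blank.
The known cells in column 5 total 97, leaving 106 − 97 = 9 for the blank.
The known cells in row 3 total 82, leaving 106 − 82 = 24 for the blank.

m = 27, p = 25, k = 21, q = 9, n = 24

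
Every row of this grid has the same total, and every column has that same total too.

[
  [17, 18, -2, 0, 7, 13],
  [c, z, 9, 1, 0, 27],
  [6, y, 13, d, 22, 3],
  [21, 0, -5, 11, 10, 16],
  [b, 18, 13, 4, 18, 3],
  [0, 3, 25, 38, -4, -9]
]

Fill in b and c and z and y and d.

Rows 1 and 4 both sum to 53, so that's the common total.
Row 5 has 18 + 13 + 4 + 18 + 3 = 56; the blank must be 53 − 56 = -3.
Column 4 has 0 + 1 + 11 + 4 + 38 = 54; the blank must be 53 − 54 = -1.
Row 3 has 6 + 13 − 1 + 22 + 3 = 43; the blank must be 53 − 43 = 10.
Column 2 has 18 + 10 + 0 + 18 + 3 = 49; the blank must be 53 − 49 = 4.
Row 2 has 4 + 9 + 1 + 0 + 27 = 41; the blank must be 53 − 41 = 12.

b = -3, c = 12, z = 4, y = 10, d = -1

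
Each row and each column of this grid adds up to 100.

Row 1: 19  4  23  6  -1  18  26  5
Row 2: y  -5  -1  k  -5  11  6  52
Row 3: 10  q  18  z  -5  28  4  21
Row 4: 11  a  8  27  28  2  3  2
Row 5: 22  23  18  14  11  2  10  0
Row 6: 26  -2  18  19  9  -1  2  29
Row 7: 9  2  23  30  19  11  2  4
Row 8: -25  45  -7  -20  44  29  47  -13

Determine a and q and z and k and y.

The known cells in row 4 total 81, leaving 100 − 81 = 19 for the blank.
The known cells in column 2 total 86, leaving 100 − 86 = 14 for the blank.
The known cells in row 3 total 90, leaving 100 − 90 = 10 for the blank.
The known cells in column 1 total 72, leaving 100 − 72 = 28 for the blank.
The known cells in row 2 total 86, leaving 100 − 86 = 14 for the blank.

a = 19, q = 14, z = 10, k = 14, y = 28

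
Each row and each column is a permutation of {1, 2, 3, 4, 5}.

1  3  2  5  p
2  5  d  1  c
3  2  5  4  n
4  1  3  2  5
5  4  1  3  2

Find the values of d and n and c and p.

d = 4, n = 1, c = 3, p = 4

For row 3, column 5: row 3 already has {2, 3, 4, 5}; that leaves 1.
Cell (2,3): column 3 already has {1, 2, 3, 5} → 4.
For row 1, column 5: row 1 already has {1, 2, 3, 5}; that leaves 4.
At (row 2, col 5): row 2 already has {1, 2, 4, 5}, so the value is 3.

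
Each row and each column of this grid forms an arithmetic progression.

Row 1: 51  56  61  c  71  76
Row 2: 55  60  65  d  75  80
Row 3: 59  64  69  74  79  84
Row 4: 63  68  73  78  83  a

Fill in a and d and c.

a = 88, d = 70, c = 66

Along each row the entries change by 5 per step; down each column they change by 4.
Row 4: from 63 at column 1, stepping by 5 to column 6 gives 88.
Row 2: from 55 at column 1, stepping by 5 to column 4 gives 70.
Row 1: from 51 at column 1, stepping by 5 to column 4 gives 66.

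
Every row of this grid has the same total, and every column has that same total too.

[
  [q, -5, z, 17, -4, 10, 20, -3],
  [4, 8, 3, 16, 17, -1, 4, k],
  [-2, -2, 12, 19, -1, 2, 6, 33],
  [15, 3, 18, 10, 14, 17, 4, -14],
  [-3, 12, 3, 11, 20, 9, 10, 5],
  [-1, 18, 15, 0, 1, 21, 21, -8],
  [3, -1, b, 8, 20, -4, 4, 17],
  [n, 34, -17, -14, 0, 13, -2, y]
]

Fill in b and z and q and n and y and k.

b = 20, z = 13, q = 19, n = 32, y = 21, k = 16

Rows 3 and 4 both sum to 67, so that's the common total.
Row 7: 3 − 1 + 8 + 20 − 4 + 4 + 17 = 47, so its missing entry is 67 − 47 = 20.
Column 3: 3 + 12 + 18 + 3 + 15 + 20 − 17 = 54, so its missing entry is 67 − 54 = 13.
Row 1: -5 + 13 + 17 − 4 + 10 + 20 − 3 = 48, so its missing entry is 67 − 48 = 19.
Column 1: 19 + 4 − 2 + 15 − 3 − 1 + 3 = 35, so its missing entry is 67 − 35 = 32.
Row 8: 32 + 34 − 17 − 14 + 0 + 13 − 2 = 46, so its missing entry is 67 − 46 = 21.
Row 2: 4 + 8 + 3 + 16 + 17 − 1 + 4 = 51, so its missing entry is 67 − 51 = 16.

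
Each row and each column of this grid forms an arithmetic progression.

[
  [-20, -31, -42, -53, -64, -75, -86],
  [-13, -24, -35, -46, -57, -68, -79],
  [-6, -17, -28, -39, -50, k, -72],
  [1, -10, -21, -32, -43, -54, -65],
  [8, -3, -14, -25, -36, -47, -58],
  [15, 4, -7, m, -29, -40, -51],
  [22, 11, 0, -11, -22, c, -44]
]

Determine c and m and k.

c = -33, m = -18, k = -61

Along each row the entries change by -11 per step; down each column they change by 7.
Row 7: from 22 at column 1, stepping by -11 to column 6 gives -33.
Row 6: from 15 at column 1, stepping by -11 to column 4 gives -18.
Row 3: from -6 at column 1, stepping by -11 to column 6 gives -61.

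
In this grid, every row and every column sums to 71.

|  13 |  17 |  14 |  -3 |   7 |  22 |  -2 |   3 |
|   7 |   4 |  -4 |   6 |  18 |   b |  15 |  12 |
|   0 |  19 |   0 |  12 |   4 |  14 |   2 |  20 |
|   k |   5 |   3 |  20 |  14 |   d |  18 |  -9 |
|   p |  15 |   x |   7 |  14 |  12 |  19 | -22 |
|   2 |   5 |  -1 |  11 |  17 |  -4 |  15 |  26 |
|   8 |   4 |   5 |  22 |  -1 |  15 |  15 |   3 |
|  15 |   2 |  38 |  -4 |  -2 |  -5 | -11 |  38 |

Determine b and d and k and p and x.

b = 13, d = 4, k = 16, p = 10, x = 16

Row 2: 7 + 4 − 4 + 6 + 18 + 15 + 12 = 58, so its missing entry is 71 − 58 = 13.
Column 3: 14 − 4 + 0 + 3 − 1 + 5 + 38 = 55, so its missing entry is 71 − 55 = 16.
Row 5: 15 + 16 + 7 + 14 + 12 + 19 − 22 = 61, so its missing entry is 71 − 61 = 10.
Column 1: 13 + 7 + 0 + 10 + 2 + 8 + 15 = 55, so its missing entry is 71 − 55 = 16.
Row 4: 16 + 5 + 3 + 20 + 14 + 18 − 9 = 67, so its missing entry is 71 − 67 = 4.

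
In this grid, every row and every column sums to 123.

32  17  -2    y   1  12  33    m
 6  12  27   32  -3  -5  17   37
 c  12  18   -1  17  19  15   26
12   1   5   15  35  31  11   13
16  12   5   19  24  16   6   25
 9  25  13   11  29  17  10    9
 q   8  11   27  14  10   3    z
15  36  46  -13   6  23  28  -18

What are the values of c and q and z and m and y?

Column 4 has 32 − 1 + 15 + 19 + 11 + 27 − 13 = 90; the blank must be 123 − 90 = 33.
Row 1 has 32 + 17 − 2 + 33 + 1 + 12 + 33 = 126; the blank must be 123 − 126 = -3.
Row 3 has 12 + 18 − 1 + 17 + 19 + 15 + 26 = 106; the blank must be 123 − 106 = 17.
Column 8 has -3 + 37 + 26 + 13 + 25 + 9 − 18 = 89; the blank must be 123 − 89 = 34.
Row 7 has 8 + 11 + 27 + 14 + 10 + 3 + 34 = 107; the blank must be 123 − 107 = 16.

c = 17, q = 16, z = 34, m = -3, y = 33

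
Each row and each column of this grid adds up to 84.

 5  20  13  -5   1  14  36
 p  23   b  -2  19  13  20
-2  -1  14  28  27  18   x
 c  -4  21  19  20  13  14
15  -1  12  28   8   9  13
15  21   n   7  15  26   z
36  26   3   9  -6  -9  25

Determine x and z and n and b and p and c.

Row 4: -4 + 21 + 19 + 20 + 13 + 14 = 83, so its missing entry is 84 − 83 = 1.
Row 3: -2 − 1 + 14 + 28 + 27 + 18 = 84, so its missing entry is 84 − 84 = 0.
Column 7: 36 + 20 + 0 + 14 + 13 + 25 = 108, so its missing entry is 84 − 108 = -24.
Column 1: 5 − 2 + 1 + 15 + 15 + 36 = 70, so its missing entry is 84 − 70 = 14.
Row 2: 14 + 23 − 2 + 19 + 13 + 20 = 87, so its missing entry is 84 − 87 = -3.
Row 6: 15 + 21 + 7 + 15 + 26 − 24 = 60, so its missing entry is 84 − 60 = 24.

x = 0, z = -24, n = 24, b = -3, p = 14, c = 1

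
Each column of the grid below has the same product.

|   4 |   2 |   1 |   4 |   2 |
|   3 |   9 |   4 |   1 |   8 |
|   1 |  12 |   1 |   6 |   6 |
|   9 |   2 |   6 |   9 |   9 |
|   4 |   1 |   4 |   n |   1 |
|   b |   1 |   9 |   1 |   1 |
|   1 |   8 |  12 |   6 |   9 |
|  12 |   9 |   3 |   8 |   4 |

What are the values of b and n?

Columns 3 and 5 each multiply to 31104, so every column has product 31104.
Column 1: 4×3×1×9×4×1×12 = 5184, so the missing entry is 31104 ÷ 5184 = 6.
Column 4: 4×1×6×9×1×6×8 = 10368, so the missing entry is 31104 ÷ 10368 = 3.

b = 6, n = 3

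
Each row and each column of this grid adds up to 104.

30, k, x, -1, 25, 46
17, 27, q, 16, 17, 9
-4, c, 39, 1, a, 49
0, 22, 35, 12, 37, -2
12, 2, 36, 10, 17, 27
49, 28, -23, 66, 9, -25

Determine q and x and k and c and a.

Column 5: 25 + 17 + 37 + 17 + 9 = 105, so its missing entry is 104 − 105 = -1.
Row 2: 17 + 27 + 16 + 17 + 9 = 86, so its missing entry is 104 − 86 = 18.
Row 3: -4 + 39 + 1 − 1 + 49 = 84, so its missing entry is 104 − 84 = 20.
Column 2: 27 + 20 + 22 + 2 + 28 = 99, so its missing entry is 104 − 99 = 5.
Row 1: 30 + 5 − 1 + 25 + 46 = 105, so its missing entry is 104 − 105 = -1.

q = 18, x = -1, k = 5, c = 20, a = -1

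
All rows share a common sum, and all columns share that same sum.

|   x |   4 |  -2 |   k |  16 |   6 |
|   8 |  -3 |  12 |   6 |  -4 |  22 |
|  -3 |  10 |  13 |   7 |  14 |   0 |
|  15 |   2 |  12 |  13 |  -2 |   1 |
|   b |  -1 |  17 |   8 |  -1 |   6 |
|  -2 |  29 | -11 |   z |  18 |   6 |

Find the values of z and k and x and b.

z = 1, k = 6, x = 11, b = 12

Rows 2 and 3 both sum to 41, so that's the common total.
Row 6: -2 + 29 − 11 + 18 + 6 = 40, so its missing entry is 41 − 40 = 1.
Row 5: -1 + 17 + 8 − 1 + 6 = 29, so its missing entry is 41 − 29 = 12.
Column 4: 6 + 7 + 13 + 8 + 1 = 35, so its missing entry is 41 − 35 = 6.
Row 1: 4 − 2 + 6 + 16 + 6 = 30, so its missing entry is 41 − 30 = 11.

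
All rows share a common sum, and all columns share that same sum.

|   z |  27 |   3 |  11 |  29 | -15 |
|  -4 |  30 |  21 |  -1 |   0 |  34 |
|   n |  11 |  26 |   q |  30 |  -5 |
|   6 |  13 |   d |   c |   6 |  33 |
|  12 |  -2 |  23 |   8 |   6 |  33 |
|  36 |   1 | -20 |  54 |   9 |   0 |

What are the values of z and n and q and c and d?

z = 25, n = 5, q = 13, c = -5, d = 27

Rows 2 and 5 both sum to 80, so that's the common total.
The known cells in row 1 total 55, leaving 80 − 55 = 25 for the blank.
The known cells in column 1 total 75, leaving 80 − 75 = 5 for the blank.
The known cells in row 3 total 67, leaving 80 − 67 = 13 for the blank.
The known cells in column 4 total 85, leaving 80 − 85 = -5 for the blank.
The known cells in row 4 total 53, leaving 80 − 53 = 27 for the blank.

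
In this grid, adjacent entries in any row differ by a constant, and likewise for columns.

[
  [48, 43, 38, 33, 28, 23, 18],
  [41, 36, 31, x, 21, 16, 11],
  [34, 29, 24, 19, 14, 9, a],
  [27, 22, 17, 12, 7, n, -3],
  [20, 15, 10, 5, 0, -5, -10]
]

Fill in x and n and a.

Along each row the entries change by -5 per step; down each column they change by -7.
Row 2: from 41 at column 1, stepping by -5 to column 4 gives 26.
Row 4: from 27 at column 1, stepping by -5 to column 6 gives 2.
Row 3: from 34 at column 1, stepping by -5 to column 7 gives 4.

x = 26, n = 2, a = 4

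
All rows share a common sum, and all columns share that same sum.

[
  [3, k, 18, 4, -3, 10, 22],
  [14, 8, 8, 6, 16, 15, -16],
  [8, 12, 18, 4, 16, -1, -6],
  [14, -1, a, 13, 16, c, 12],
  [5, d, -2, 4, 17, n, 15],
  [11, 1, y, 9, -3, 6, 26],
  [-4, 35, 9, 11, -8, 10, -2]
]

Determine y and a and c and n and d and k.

Rows 2 and 3 both sum to 51, so that's the common total.
Row 1 has 3 + 18 + 4 − 3 + 10 + 22 = 54; the blank must be 51 − 54 = -3.
Column 2 has -3 + 8 + 12 − 1 + 1 + 35 = 52; the blank must be 51 − 52 = -1.
Row 5 has 5 − 1 − 2 + 4 + 17 + 15 = 38; the blank must be 51 − 38 = 13.
Column 6 has 10 + 15 − 1 + 13 + 6 + 10 = 53; the blank must be 51 − 53 = -2.
Row 4 has 14 − 1 + 13 + 16 − 2 + 12 = 52; the blank must be 51 − 52 = -1.
Row 6 has 11 + 1 + 9 − 3 + 6 + 26 = 50; the blank must be 51 − 50 = 1.

y = 1, a = -1, c = -2, n = 13, d = -1, k = -3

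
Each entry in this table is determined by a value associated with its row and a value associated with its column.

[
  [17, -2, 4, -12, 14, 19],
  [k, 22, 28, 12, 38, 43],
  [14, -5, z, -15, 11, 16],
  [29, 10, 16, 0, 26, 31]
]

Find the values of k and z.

k = 41, z = 1

The difference between any two rows is the same in every column — this is an addition table with the headers hidden.
Row 2 minus row 1 is 38 − 14 = 24, so its entry in column 1 is 17 + 24 = 41.
Row 3 minus row 1 is 11 − 14 = -3, so its entry in column 3 is 4 + (-3) = 1.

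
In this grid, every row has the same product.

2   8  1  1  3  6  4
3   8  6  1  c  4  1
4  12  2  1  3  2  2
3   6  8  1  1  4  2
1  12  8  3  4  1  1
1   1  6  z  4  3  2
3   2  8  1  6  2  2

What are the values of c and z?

Rows 3 and 7 each multiply to 1152, so every row has product 1152.
Row 2: 3×8×6×1×4×1 = 576, so the missing entry is 1152 ÷ 576 = 2.
Row 6: 1×1×6×4×3×2 = 144, so the missing entry is 1152 ÷ 144 = 8.

c = 2, z = 8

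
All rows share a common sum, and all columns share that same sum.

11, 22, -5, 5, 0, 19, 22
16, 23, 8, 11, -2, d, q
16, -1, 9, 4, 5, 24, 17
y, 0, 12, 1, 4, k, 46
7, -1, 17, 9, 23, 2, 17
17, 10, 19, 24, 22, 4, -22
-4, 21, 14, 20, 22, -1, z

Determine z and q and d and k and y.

Rows 1 and 3 both sum to 74, so that's the common total.
Column 1 has 11 + 16 + 16 + 7 + 17 − 4 = 63; the blank must be 74 − 63 = 11.
Row 7 has -4 + 21 + 14 + 20 + 22 − 1 = 72; the blank must be 74 − 72 = 2.
Column 7 has 22 + 17 + 46 + 17 − 22 + 2 = 82; the blank must be 74 − 82 = -8.
Row 2 has 16 + 23 + 8 + 11 − 2 − 8 = 48; the blank must be 74 − 48 = 26.
Row 4 has 11 + 0 + 12 + 1 + 4 + 46 = 74; the blank must be 74 − 74 = 0.

z = 2, q = -8, d = 26, k = 0, y = 11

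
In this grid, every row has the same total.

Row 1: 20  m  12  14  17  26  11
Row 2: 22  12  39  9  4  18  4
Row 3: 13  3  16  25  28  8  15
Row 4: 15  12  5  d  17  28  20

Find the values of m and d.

The complete rows each total 108.
Row 1 is missing 108 − 100 = 8 (since 20 + 12 + 14 + 17 + 26 + 11 = 100).
Row 4 is missing 108 − 97 = 11 (since 15 + 12 + 5 + 17 + 28 + 20 = 97).

m = 8, d = 11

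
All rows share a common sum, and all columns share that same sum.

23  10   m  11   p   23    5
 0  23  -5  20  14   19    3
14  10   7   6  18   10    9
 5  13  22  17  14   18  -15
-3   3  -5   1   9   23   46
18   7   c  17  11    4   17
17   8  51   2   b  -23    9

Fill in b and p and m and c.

Rows 2 and 3 both sum to 74, so that's the common total.
The known cells in row 7 total 64, leaving 74 − 64 = 10 for the blank.
The known cells in column 5 total 76, leaving 74 − 76 = -2 for the blank.
The known cells in row 1 total 70, leaving 74 − 70 = 4 for the blank.
The known cells in row 6 total 74, leaving 74 − 74 = 0 for the blank.

b = 10, p = -2, m = 4, c = 0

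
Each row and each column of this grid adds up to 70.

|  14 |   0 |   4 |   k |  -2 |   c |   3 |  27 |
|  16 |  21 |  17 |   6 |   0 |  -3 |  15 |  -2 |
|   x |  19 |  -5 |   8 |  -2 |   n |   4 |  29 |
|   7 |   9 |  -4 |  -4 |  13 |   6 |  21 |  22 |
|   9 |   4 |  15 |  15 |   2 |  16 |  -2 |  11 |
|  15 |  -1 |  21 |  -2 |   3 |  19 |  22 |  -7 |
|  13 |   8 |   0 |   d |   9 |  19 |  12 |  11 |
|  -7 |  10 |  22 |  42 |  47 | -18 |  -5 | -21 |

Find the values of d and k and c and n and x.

d = -2, k = 7, c = 17, n = 14, x = 3

Column 1: 14 + 16 + 7 + 9 + 15 + 13 − 7 = 67, so its missing entry is 70 − 67 = 3.
Row 3: 3 + 19 − 5 + 8 − 2 + 4 + 29 = 56, so its missing entry is 70 − 56 = 14.
Column 6: -3 + 14 + 6 + 16 + 19 + 19 − 18 = 53, so its missing entry is 70 − 53 = 17.
Row 1: 14 + 0 + 4 − 2 + 17 + 3 + 27 = 63, so its missing entry is 70 − 63 = 7.
Row 7: 13 + 8 + 0 + 9 + 19 + 12 + 11 = 72, so its missing entry is 70 − 72 = -2.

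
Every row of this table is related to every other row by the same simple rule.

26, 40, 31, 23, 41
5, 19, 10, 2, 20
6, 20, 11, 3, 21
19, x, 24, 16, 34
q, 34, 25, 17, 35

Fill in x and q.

The difference between any two rows is the same in every column — this is an addition table with the headers hidden.
Row 4 minus row 1 is 34 − 41 = -7, so its entry in column 2 is 40 + (-7) = 33.
Row 5 minus row 1 is 35 − 41 = -6, so its entry in column 1 is 26 + (-6) = 20.

x = 33, q = 20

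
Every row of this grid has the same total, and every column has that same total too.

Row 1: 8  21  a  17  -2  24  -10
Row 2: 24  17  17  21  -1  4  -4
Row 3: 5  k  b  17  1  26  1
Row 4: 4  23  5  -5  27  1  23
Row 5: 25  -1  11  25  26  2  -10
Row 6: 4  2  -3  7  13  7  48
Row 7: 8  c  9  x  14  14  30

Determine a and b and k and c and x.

Rows 2 and 4 both sum to 78, so that's the common total.
Row 1: 8 + 21 + 17 − 2 + 24 − 10 = 58, so its missing entry is 78 − 58 = 20.
Column 3: 20 + 17 + 5 + 11 − 3 + 9 = 59, so its missing entry is 78 − 59 = 19.
Row 3: 5 + 19 + 17 + 1 + 26 + 1 = 69, so its missing entry is 78 − 69 = 9.
Column 2: 21 + 17 + 9 + 23 − 1 + 2 = 71, so its missing entry is 78 − 71 = 7.
Row 7: 8 + 7 + 9 + 14 + 14 + 30 = 82, so its missing entry is 78 − 82 = -4.

a = 20, b = 19, k = 9, c = 7, x = -4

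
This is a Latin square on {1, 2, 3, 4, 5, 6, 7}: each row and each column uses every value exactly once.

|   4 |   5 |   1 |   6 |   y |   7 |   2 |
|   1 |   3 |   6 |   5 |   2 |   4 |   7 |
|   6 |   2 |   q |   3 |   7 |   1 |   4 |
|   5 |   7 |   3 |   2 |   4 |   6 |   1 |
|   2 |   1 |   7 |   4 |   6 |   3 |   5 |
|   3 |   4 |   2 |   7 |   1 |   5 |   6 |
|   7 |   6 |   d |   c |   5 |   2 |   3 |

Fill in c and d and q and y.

c = 1, d = 4, q = 5, y = 3

Cell (7,4): column 4 already has {2, 3, 4, 5, 6, 7} → 1.
Cell (7,3): row 7 already has {1, 2, 3, 5, 6, 7} → 4.
Cell (1,5): row 1 already has {1, 2, 4, 5, 6, 7} → 3.
For row 3, column 3: row 3 already has {1, 2, 3, 4, 6, 7}; that leaves 5.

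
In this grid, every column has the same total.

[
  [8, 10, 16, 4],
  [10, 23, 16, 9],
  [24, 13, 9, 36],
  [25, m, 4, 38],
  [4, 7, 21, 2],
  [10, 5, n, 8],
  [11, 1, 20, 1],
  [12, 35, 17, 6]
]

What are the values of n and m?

n = 1, m = 10

Column 1 sums to 104 and so does column 4; that's the common total.
In column 3 the known cells total 103, leaving 104 − 103 = 1.
In column 2 the known cells total 94, leaving 104 − 94 = 10.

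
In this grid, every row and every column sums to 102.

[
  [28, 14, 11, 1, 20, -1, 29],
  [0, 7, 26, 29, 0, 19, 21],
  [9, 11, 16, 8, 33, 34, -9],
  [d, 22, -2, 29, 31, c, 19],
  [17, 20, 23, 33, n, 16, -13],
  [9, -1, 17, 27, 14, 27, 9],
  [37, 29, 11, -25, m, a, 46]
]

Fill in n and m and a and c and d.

n = 6, m = -2, a = 6, c = 1, d = 2

Row 5 has 17 + 20 + 23 + 33 + 16 − 13 = 96; the blank must be 102 − 96 = 6.
Column 5 has 20 + 0 + 33 + 31 + 6 + 14 = 104; the blank must be 102 − 104 = -2.
Row 7 has 37 + 29 + 11 − 25 − 2 + 46 = 96; the blank must be 102 − 96 = 6.
Column 1 has 28 + 0 + 9 + 17 + 9 + 37 = 100; the blank must be 102 − 100 = 2.
Row 4 has 2 + 22 − 2 + 29 + 31 + 19 = 101; the blank must be 102 − 101 = 1.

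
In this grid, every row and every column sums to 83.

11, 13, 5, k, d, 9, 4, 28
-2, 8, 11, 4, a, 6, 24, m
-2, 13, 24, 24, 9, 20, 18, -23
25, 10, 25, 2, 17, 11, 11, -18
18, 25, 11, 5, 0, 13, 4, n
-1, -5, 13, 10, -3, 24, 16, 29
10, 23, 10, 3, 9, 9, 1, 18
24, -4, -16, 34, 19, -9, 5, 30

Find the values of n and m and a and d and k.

n = 7, m = 12, a = 20, d = 12, k = 1

Column 4: 4 + 24 + 2 + 5 + 10 + 3 + 34 = 82, so its missing entry is 83 − 82 = 1.
Row 1: 11 + 13 + 5 + 1 + 9 + 4 + 28 = 71, so its missing entry is 83 − 71 = 12.
Column 5: 12 + 9 + 17 + 0 − 3 + 9 + 19 = 63, so its missing entry is 83 − 63 = 20.
Row 2: -2 + 8 + 11 + 4 + 20 + 6 + 24 = 71, so its missing entry is 83 − 71 = 12.
Row 5: 18 + 25 + 11 + 5 + 0 + 13 + 4 = 76, so its missing entry is 83 − 76 = 7.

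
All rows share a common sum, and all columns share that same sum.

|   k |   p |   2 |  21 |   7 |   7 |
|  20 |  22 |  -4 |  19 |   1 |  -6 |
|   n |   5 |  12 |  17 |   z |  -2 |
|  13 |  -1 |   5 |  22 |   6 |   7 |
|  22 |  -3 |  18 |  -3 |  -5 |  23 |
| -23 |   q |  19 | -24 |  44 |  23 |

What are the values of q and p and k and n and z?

Rows 2 and 4 both sum to 52, so that's the common total.
Column 5: 7 + 1 + 6 − 5 + 44 = 53, so its missing entry is 52 − 53 = -1.
Row 3: 5 + 12 + 17 − 1 − 2 = 31, so its missing entry is 52 − 31 = 21.
Column 1: 20 + 21 + 13 + 22 − 23 = 53, so its missing entry is 52 − 53 = -1.
Row 1: -1 + 2 + 21 + 7 + 7 = 36, so its missing entry is 52 − 36 = 16.
Row 6: -23 + 19 − 24 + 44 + 23 = 39, so its missing entry is 52 − 39 = 13.

q = 13, p = 16, k = -1, n = 21, z = -1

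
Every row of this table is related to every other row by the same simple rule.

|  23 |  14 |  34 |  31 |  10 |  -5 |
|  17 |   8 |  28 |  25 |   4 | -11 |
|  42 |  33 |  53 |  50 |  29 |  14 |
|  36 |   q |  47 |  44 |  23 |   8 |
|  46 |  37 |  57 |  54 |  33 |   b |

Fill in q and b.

The difference between any two rows is the same in every column — this is an addition table with the headers hidden.
Row 4 minus row 1 is 23 − 10 = 13, so its entry in column 2 is 14 + 13 = 27.
Row 5 minus row 1 is 33 − 10 = 23, so its entry in column 6 is -5 + 23 = 18.

q = 27, b = 18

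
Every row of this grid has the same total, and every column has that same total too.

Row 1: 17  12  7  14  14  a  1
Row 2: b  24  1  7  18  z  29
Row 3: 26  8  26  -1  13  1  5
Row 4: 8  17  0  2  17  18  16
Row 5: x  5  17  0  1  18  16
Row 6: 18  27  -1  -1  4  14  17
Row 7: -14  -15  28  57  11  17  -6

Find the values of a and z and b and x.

Rows 3 and 4 both sum to 78, so that's the common total.
Row 5: 5 + 17 + 0 + 1 + 18 + 16 = 57, so its missing entry is 78 − 57 = 21.
Column 1: 17 + 26 + 8 + 21 + 18 − 14 = 76, so its missing entry is 78 − 76 = 2.
Row 1: 17 + 12 + 7 + 14 + 14 + 1 = 65, so its missing entry is 78 − 65 = 13.
Row 2: 2 + 24 + 1 + 7 + 18 + 29 = 81, so its missing entry is 78 − 81 = -3.

a = 13, z = -3, b = 2, x = 21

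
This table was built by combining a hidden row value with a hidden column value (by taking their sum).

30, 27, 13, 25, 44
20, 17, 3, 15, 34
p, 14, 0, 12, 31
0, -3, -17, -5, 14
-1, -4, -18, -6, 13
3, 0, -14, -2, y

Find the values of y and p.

The difference between any two rows is the same in every column — this is an addition table with the headers hidden.
Row 6 minus row 1 is 0 − 27 = -27, so its entry in column 5 is 44 + (-27) = 17.
Row 3 minus row 1 is 14 − 27 = -13, so its entry in column 1 is 30 + (-13) = 17.

y = 17, p = 17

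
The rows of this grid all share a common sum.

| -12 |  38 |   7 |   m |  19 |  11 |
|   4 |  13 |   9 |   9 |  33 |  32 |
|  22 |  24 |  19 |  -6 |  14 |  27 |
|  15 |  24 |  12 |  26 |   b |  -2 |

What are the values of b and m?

The complete rows each total 100.
Row 4 is missing 100 − 75 = 25 (since 15 + 24 + 12 + 26 − 2 = 75).
Row 1 is missing 100 − 63 = 37 (since -12 + 38 + 7 + 19 + 11 = 63).

b = 25, m = 37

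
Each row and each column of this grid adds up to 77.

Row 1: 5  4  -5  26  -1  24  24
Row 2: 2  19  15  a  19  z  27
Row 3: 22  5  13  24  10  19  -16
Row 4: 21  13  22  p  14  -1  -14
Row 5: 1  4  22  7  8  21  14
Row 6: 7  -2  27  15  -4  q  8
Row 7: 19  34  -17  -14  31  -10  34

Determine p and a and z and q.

p = 22, a = -3, z = -2, q = 26

Row 6: 7 − 2 + 27 + 15 − 4 + 8 = 51, so its missing entry is 77 − 51 = 26.
Row 4: 21 + 13 + 22 + 14 − 1 − 14 = 55, so its missing entry is 77 − 55 = 22.
Column 4: 26 + 24 + 22 + 7 + 15 − 14 = 80, so its missing entry is 77 − 80 = -3.
Row 2: 2 + 19 + 15 − 3 + 19 + 27 = 79, so its missing entry is 77 − 79 = -2.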